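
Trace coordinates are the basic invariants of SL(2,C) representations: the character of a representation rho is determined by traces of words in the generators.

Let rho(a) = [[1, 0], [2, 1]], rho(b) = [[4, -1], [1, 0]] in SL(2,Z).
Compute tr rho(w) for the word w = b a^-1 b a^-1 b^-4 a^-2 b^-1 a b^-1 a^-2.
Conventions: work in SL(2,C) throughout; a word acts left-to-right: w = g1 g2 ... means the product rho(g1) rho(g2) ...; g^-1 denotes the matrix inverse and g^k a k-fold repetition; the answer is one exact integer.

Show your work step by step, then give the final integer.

rho(b) = [[4, -1], [1, 0]]
... * rho(a^-1) = [[1, 0], [-2, 1]]  ->  [[6, -1], [1, 0]]
... * rho(b) = [[4, -1], [1, 0]]  ->  [[23, -6], [4, -1]]
... * rho(a^-1) = [[1, 0], [-2, 1]]  ->  [[35, -6], [6, -1]]
... * rho(b^-1) = [[0, 1], [-1, 4]]  ->  [[6, 11], [1, 2]]
... * rho(b^-1) = [[0, 1], [-1, 4]]  ->  [[-11, 50], [-2, 9]]
... * rho(b^-1) = [[0, 1], [-1, 4]]  ->  [[-50, 189], [-9, 34]]
... * rho(b^-1) = [[0, 1], [-1, 4]]  ->  [[-189, 706], [-34, 127]]
... * rho(a^-1) = [[1, 0], [-2, 1]]  ->  [[-1601, 706], [-288, 127]]
... * rho(a^-1) = [[1, 0], [-2, 1]]  ->  [[-3013, 706], [-542, 127]]
... * rho(b^-1) = [[0, 1], [-1, 4]]  ->  [[-706, -189], [-127, -34]]
... * rho(a) = [[1, 0], [2, 1]]  ->  [[-1084, -189], [-195, -34]]
... * rho(b^-1) = [[0, 1], [-1, 4]]  ->  [[189, -1840], [34, -331]]
... * rho(a^-1) = [[1, 0], [-2, 1]]  ->  [[3869, -1840], [696, -331]]
... * rho(a^-1) = [[1, 0], [-2, 1]]  ->  [[7549, -1840], [1358, -331]]
tr = 7549 + -331 = 7218

7218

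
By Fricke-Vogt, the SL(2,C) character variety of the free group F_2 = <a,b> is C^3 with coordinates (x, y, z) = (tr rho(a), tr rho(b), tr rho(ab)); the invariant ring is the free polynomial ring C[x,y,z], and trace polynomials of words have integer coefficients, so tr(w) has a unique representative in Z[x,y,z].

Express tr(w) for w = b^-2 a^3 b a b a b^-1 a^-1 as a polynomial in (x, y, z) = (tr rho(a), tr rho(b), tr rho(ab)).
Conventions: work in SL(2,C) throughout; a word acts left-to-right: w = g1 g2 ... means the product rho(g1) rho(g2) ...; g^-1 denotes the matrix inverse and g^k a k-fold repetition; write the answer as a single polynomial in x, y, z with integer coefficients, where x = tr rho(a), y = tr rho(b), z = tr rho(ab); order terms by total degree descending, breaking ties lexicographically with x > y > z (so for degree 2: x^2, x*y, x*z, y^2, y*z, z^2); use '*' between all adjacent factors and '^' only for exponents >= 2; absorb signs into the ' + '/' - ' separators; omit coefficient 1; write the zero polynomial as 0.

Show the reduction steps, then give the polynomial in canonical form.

x^3*y^2*z^3 - x^4*y*z^2 - x^2*y^3*z^2 - x^2*y*z^4 - x*y^2*z^3 + x^4*y + 4*x^2*y*z^2 + y^3*z^2 + y*z^4 + x*y^2*z + x*z^3 - 3*x^2*y - 4*y*z^2 - 2*x*z + y

reduce: trace(b a b a) = trace(a b) trace(a b) - trace(1) = z^2 - 2
trace(b a b) = trace(b) trace(a b) - trace(a) = y*z - x
so trace(a b a b a) = trace(a) trace(b a b a) - trace(b a b) = x*z^2 - y*z - x
so trace(b a b a^3) = trace(a) trace(a b a b a) - trace(a b a b) = x^2*z^2 - x*y*z - x^2 - z^2 + 2
trace(a^3 b a b a) = trace(a) trace(b a b a^3) - trace(b a b a^2) = x^3*z^2 - x^2*y*z - x^3 - 2*x*z^2 + y*z + 3*x
reduce: trace(b a b a b a) = trace(b a) trace(b a b a) - trace(b^-1 a^-1) = z^3 - 3*z
so trace(a b a) = trace(a) trace(b a) - trace(b) = x*z - y
so trace(b a b a b) = trace(b) trace(a b a b) - trace(a b a) = y*z^2 - x*z - y
reduce: trace(b a b a b a^2) = trace(a) trace(b a b a b a) - trace(b a b a b) = x*z^3 - y*z^2 - 2*x*z + y
so trace(a^3 b a b a b) = trace(a) trace(b a b a b a^2) - trace(b a b a b a) = x^2*z^3 - x*y*z^2 - 2*x^2*z - z^3 + x*y + 3*z
trace(a^3 b a b a b^-1) = trace(a^3 b a b a) trace(b) - trace(a^3 b a b a b) = x^3*y*z^2 - x^2*y^2*z - x^2*z^3 - x^3*y - x*y*z^2 + 2*x^2*z + y^2*z + z^3 + 2*x*y - 3*z
reduce: trace(a^3 b a b a b^-2) = trace(a^3 b a b a b^-1) trace(b) - trace(a^3 b a b a) = x^3*y^2*z^2 - x^2*y^3*z - x^2*y*z^3 - x^3*y^2 - x^3*z^2 - x*y^2*z^2 + 3*x^2*y*z + y^3*z + y*z^3 + x^3 + 2*x*y^2 + 2*x*z^2 - 4*y*z - 3*x
trace(b^-2 a^3 b a b a b^-1) = trace(a^3 b a b a b^-2) trace(b) - trace(a^3 b a b a b^-1) = x^3*y^3*z^2 - x^2*y^4*z - x^2*y^2*z^3 - x^3*y^3 - 2*x^3*y*z^2 - x*y^3*z^2 + 4*x^2*y^2*z + x^2*z^3 + y^4*z + y^2*z^3 + 2*x^3*y + 2*x*y^3 + 3*x*y*z^2 - 2*x^2*z - 5*y^2*z - z^3 - 5*x*y + 3*z
trace(a^4 b a b a) = trace(a) trace(a^3 b a b a) - trace(a^3 b a b) = x^4*z^2 - x^3*y*z - x^4 - 3*x^2*z^2 + 2*x*y*z + 4*x^2 + z^2 - 2
trace(a^4 b a b a b) = trace(a) trace(b a b a b a^3) - trace(b a b a b a^2) = x^3*z^3 - x^2*y*z^2 - 2*x^3*z - 2*x*z^3 + x^2*y + y*z^2 + 5*x*z - y
so trace(a^3 b a b a b^-1 a) = trace(a^4 b a b a) trace(b) - trace(a^4 b a b a b) = x^4*y*z^2 - x^3*y^2*z - x^3*z^3 - x^4*y - 2*x^2*y*z^2 + 2*x^3*z + 2*x*y^2*z + 2*x*z^3 + 3*x^2*y - 5*x*z - y
reduce: trace(a^2 b a) = trace(a) trace(b a^2) - trace(b a) = x^2*z - x*y - z
so trace(b a b^2 a^2) = trace(b) trace(a^2 b a b) - trace(a^2 b a) = x*y*z^2 - x^2*z - y^2*z + z
trace(b a^3 b a b) = trace(a) trace(b a b^2 a^2) - trace(b a b^2 a) = x^2*y*z^2 - x^3*z - x*y^2*z - y*z^2 + 2*x*z + y
trace(a b a^3 b a b a) = trace(a) trace(b a^3 b a b a) - trace(b a^3 b a b) = x^3*z^3 - 2*x^2*y*z^2 - x^3*z + x*y^2*z - x*z^3 + x^2*y + y*z^2 + x*z - y
trace(b a b a b a b a) = trace(b a b a) trace(b a b a) - trace(1) = z^4 - 4*z^2 + 2
so trace(b a b a b a b) = trace(b) trace(a b a b a b) - trace(a b a b a) = y*z^3 - x*z^2 - 2*y*z + x
trace(a b a b a b a b a) = trace(a) trace(b a b a b a b a) - trace(b a b a b a b) = x*z^4 - y*z^3 - 3*x*z^2 + 2*y*z + x
so trace(a b a^3 b a b a b) = trace(a) trace(a b a b a b a b a) - trace(a b a b a b a b) = x^2*z^4 - x*y*z^3 - 3*x^2*z^2 - z^4 + 2*x*y*z + x^2 + 4*z^2 - 2
trace(a^3 b a b a b^-1 a b) = trace(a b a^3 b a b a) trace(b) - trace(a b a^3 b a b a b) = x^3*y*z^3 - 2*x^2*y^2*z^2 - x^2*z^4 - x^3*y*z + x*y^3*z + x^2*y^2 + 3*x^2*z^2 + y^2*z^2 + z^4 - x*y*z - x^2 - y^2 - 4*z^2 + 2
so trace(a^3 b a b a b^-1 a b^-1) = trace(a^3 b a b a b^-1 a) trace(b) - trace(a^3 b a b a b^-1 a b) = x^4*y^2*z^2 - x^3*y^3*z - 2*x^3*y*z^3 - x^4*y^2 + x^2*z^4 + 3*x^3*y*z + x*y^3*z + 2*x*y*z^3 + 2*x^2*y^2 - 3*x^2*z^2 - y^2*z^2 - z^4 - 4*x*y*z + x^2 + 4*z^2 - 2
reduce: trace(b^-2 a^3 b a b a b^-1 a) = trace(a^3 b a b a b^-1 a b^-1) trace(b) - trace(a^3 b a b a b^-1 a) = x^4*y^3*z^2 - x^3*y^4*z - 2*x^3*y^2*z^3 - x^4*y^3 - x^4*y*z^2 + x^2*y*z^4 + 4*x^3*y^2*z + x^3*z^3 + x*y^4*z + 2*x*y^2*z^3 + x^4*y + 2*x^2*y^3 - x^2*y*z^2 - y^3*z^2 - y*z^4 - 2*x^3*z - 6*x*y^2*z - 2*x*z^3 - 2*x^2*y + 4*y*z^2 + 5*x*z - y
trace(b^-2 a^3 b a b a b^-1 a^-1) = trace(b^-2 a^3 b a b a b^-1) trace(a) - trace(b^-2 a^3 b a b a b^-1 a) = x^3*y^2*z^3 - x^4*y*z^2 - x^2*y^3*z^2 - x^2*y*z^4 - x*y^2*z^3 + x^4*y + 4*x^2*y*z^2 + y^3*z^2 + y*z^4 + x*y^2*z + x*z^3 - 3*x^2*y - 4*y*z^2 - 2*x*z + y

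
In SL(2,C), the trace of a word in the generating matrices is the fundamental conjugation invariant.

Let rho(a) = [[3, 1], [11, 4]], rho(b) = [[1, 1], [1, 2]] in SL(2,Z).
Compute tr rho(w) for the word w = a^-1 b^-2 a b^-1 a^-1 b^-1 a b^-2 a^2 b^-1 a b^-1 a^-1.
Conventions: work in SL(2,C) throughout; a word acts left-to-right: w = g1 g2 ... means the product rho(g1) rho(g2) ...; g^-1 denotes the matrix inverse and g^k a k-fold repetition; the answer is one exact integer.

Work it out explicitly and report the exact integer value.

35436902

rho(a^-1) = [[4, -1], [-11, 3]]
... * rho(b^-1) = [[2, -1], [-1, 1]]  ->  [[9, -5], [-25, 14]]
... * rho(b^-1) = [[2, -1], [-1, 1]]  ->  [[23, -14], [-64, 39]]
... * rho(a) = [[3, 1], [11, 4]]  ->  [[-85, -33], [237, 92]]
... * rho(b^-1) = [[2, -1], [-1, 1]]  ->  [[-137, 52], [382, -145]]
... * rho(a^-1) = [[4, -1], [-11, 3]]  ->  [[-1120, 293], [3123, -817]]
... * rho(b^-1) = [[2, -1], [-1, 1]]  ->  [[-2533, 1413], [7063, -3940]]
... * rho(a) = [[3, 1], [11, 4]]  ->  [[7944, 3119], [-22151, -8697]]
... * rho(b^-1) = [[2, -1], [-1, 1]]  ->  [[12769, -4825], [-35605, 13454]]
... * rho(b^-1) = [[2, -1], [-1, 1]]  ->  [[30363, -17594], [-84664, 49059]]
... * rho(a) = [[3, 1], [11, 4]]  ->  [[-102445, -40013], [285657, 111572]]
... * rho(a) = [[3, 1], [11, 4]]  ->  [[-747478, -262497], [2084263, 731945]]
... * rho(b^-1) = [[2, -1], [-1, 1]]  ->  [[-1232459, 484981], [3436581, -1352318]]
... * rho(a) = [[3, 1], [11, 4]]  ->  [[1637414, 707465], [-4565755, -1972691]]
... * rho(b^-1) = [[2, -1], [-1, 1]]  ->  [[2567363, -929949], [-7158819, 2593064]]
... * rho(a^-1) = [[4, -1], [-11, 3]]  ->  [[20498891, -5357210], [-57158980, 14938011]]
tr = 20498891 + 14938011 = 35436902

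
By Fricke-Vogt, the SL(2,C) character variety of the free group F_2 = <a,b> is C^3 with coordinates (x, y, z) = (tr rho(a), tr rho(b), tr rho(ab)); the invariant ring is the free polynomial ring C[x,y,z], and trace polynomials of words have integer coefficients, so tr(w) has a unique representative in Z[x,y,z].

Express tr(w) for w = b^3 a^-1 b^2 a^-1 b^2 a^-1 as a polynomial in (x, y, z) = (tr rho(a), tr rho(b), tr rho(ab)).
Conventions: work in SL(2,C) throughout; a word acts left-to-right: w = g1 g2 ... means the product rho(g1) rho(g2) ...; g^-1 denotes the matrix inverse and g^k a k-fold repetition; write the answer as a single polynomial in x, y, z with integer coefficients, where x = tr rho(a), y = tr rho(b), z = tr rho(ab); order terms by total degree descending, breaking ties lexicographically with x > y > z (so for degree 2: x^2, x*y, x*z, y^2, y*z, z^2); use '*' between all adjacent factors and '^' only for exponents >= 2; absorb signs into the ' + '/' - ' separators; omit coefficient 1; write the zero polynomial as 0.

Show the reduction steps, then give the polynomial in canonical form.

trace(b^2) = trace(b)*trace(b) - trace(1) = y^2 - 2
trace(b^3) = trace(b)*trace(b^2) - trace(b) = y^3 - 3*y
trace(b^4) = trace(b)*trace(b^3) - trace(b^2) = y^4 - 4*y^2 + 2
and trace(b^5) = trace(b)*trace(b^4) - trace(b^3) = y^5 - 5*y^3 + 5*y
and trace(b^6) = trace(b)*trace(b^5) - trace(b^4) = y^6 - 6*y^4 + 9*y^2 - 2
and trace(b^7) = trace(b)*trace(b^6) - trace(b^5) = y^7 - 7*y^5 + 14*y^3 - 7*y
trace(a b^2) = trace(b)*trace(a b) - trace(a) = y*z - x
next, trace(b a b^2) = trace(b)*trace(a b^2) - trace(a b) = y^2*z - x*y - z
next, trace(b a b^3) = trace(b)*trace(b a b^2) - trace(b a b) = y^3*z - x*y^2 - 2*y*z + x
and trace(b^2 a b^3) = trace(b)*trace(b a b^3) - trace(b a b^2) = y^4*z - x*y^3 - 3*y^2*z + 2*x*y + z
and trace(b^5 a b) = trace(b)*trace(b^2 a b^3) - trace(b^2 a b^2) = y^5*z - x*y^4 - 4*y^3*z + 3*x*y^2 + 3*y*z - x
trace(b^7 a) = trace(b)*trace(b^5 a b) - trace(b^5 a) = y^6*z - x*y^5 - 5*y^4*z + 4*x*y^3 + 6*y^2*z - 3*x*y - z
next, trace(b^2 a^-1 b^5) = trace(b^7)*trace(a) - trace(b^7 a) = x*y^7 - y^6*z - 6*x*y^5 + 5*y^4*z + 10*x*y^3 - 6*y^2*z - 4*x*y + z
and trace(a b a b) = trace(b a)*trace(b a) - trace(1)   [split at repeated b] = z^2 - 2
trace(a b a) = trace(a)*trace(b a) - trace(b) = x*z - y
trace(b a b a b) = trace(b)*trace(a b a b) - trace(a b a) = y*z^2 - x*z - y
and trace(a b a b^3) = trace(b)*trace(b a b a b) - trace(b a b a) = y^2*z^2 - x*y*z - y^2 - z^2 + 2
trace(a b a b^4) = trace(b)*trace(a b a b^3) - trace(a b a b^2) = y^3*z^2 - x*y^2*z - y^3 - 2*y*z^2 + x*z + 3*y
next, trace(a b^5 a b) = trace(b)*trace(a b a b^4) - trace(a b a b^3) = y^4*z^2 - x*y^3*z - y^4 - 3*y^2*z^2 + 2*x*y*z + 4*y^2 + z^2 - 2
trace(a^2 b^2) = trace(a)*trace(b^2 a) - trace(b^2) = x*y*z - x^2 - y^2 + 2
and trace(a^2 b^3) = trace(b)*trace(a^2 b^2) - trace(a^2 b) = x*y^2*z - x^2*y - y^3 - x*z + 3*y
and trace(b^2 a^2 b^2) = trace(b)*trace(a^2 b^3) - trace(a^2 b^2) = x*y^3*z - x^2*y^2 - y^4 - 2*x*y*z + x^2 + 4*y^2 - 2
next, trace(a b^5 a) = trace(b)*trace(b^2 a^2 b^2) - trace(b^2 a^2 b) = x*y^4*z - x^2*y^3 - y^5 - 3*x*y^2*z + 2*x^2*y + 5*y^3 + x*z - 5*y
trace(b^5 a b^2 a) = trace(b)*trace(a b^5 a b) - trace(a b^5 a) = y^5*z^2 - 2*x*y^4*z + x^2*y^3 - 3*y^3*z^2 + 5*x*y^2*z - 2*x^2*y - y^3 + y*z^2 - x*z + 3*y
trace(b^2 a^-1 b^5 a) = trace(b^5 a b^2)*trace(a) - trace(b^5 a b^2 a) = x*y^6*z - x^2*y^5 - y^5*z^2 - 3*x*y^4*z + 3*x^2*y^3 + 3*y^3*z^2 + x*y^2*z - x^2*y + y^3 - y*z^2 - 3*y
trace(b^3 a^-1 b^2 a^-1 b^2) = trace(b^2 a^-1 b^5)*trace(a) - trace(b^2 a^-1 b^5 a) = x^2*y^7 - 2*x*y^6*z - 5*x^2*y^5 + y^5*z^2 + 8*x*y^4*z + 7*x^2*y^3 - 3*y^3*z^2 - 7*x*y^2*z - 3*x^2*y - y^3 + y*z^2 + x*z + 3*y
trace(b a b^4 a b) = trace(b)*trace(a b^4 a b) - trace(a b^4 a) = y^4*z^2 - 2*x*y^3*z + x^2*y^2 - 2*y^2*z^2 + 3*x*y*z - x^2 - y^2 + 2
and trace(b^4 a b^3 a) = trace(b)*trace(b a b^4 a b) - trace(b a b^4 a) = y^5*z^2 - 2*x*y^4*z + x^2*y^3 - 3*y^3*z^2 + 4*x*y^2*z - x^2*y + 2*y*z^2 - x*z - y
and trace(b^2 a b^3 a^-1 b^2) = trace(b^4 a b^3)*trace(a) - trace(b^4 a b^3 a) = x*y^6*z - x^2*y^5 - y^5*z^2 - 3*x*y^4*z + 3*x^2*y^3 + 3*y^3*z^2 + 2*x*y^2*z - 2*x^2*y - 2*y*z^2 + y
trace(a b a b a b) = trace(b a b a)*trace(b a) - trace(a b)   [split at repeated b] = z^3 - 3*z
and trace(a b a b a) = trace(a)*trace(b a b a) - trace(b a b) = x*z^2 - y*z - x
next, trace(a b a b^2 a b) = trace(b)*trace(a b a b a b) - trace(a b a b a) = y*z^3 - x*z^2 - 2*y*z + x
and trace(a b a b^2 a) = trace(a)*trace(b a b^2 a) - trace(b a b^2) = x*y*z^2 - x^2*z - y^2*z + z
and trace(a b^2 a b^2 a b) = trace(b)*trace(a b a b^2 a b) - trace(a b a b^2 a) = y^2*z^3 - 2*x*y*z^2 + x^2*z - y^2*z + x*y - z
next, trace(b^2 a b^2 a) = trace(b)*trace(a b^2 a b) - trace(a b^2 a) = y^2*z^2 - 2*x*y*z + x^2 - 2
trace(a b^2 a b^2 a) = trace(a)*trace(b^2 a b^2 a) - trace(b^2 a b^2) = x*y^2*z^2 - 2*x^2*y*z - y^3*z + x^3 + x*y^2 + 2*y*z - 3*x
trace(b a b^2 a b^2 a b) = trace(b)*trace(a b^2 a b^2 a b) - trace(a b^2 a b^2 a) = y^3*z^3 - 3*x*y^2*z^2 + 3*x^2*y*z - x^3 - 3*y*z + 3*x
trace(b^2 a b^2 a b^3 a) = trace(b)*trace(b a b^2 a b^2 a b) - trace(b a b^2 a b^2 a) = y^4*z^3 - 3*x*y^3*z^2 + 3*x^2*y^2*z - y^2*z^3 - x^3*y + 2*x*y*z^2 - x^2*z - 2*y^2*z + 2*x*y + z
trace(b^2 a b^3 a^-1 b^2 a) = trace(b^2 a b^2 a b^3)*trace(a) - trace(b^2 a b^2 a b^3 a) = x*y^5*z^2 - 2*x^2*y^4*z - y^4*z^3 + x^3*y^3 + 2*x^2*y^2*z + y^2*z^3 - x^3*y - x*y^3 - x*y*z^2 + 2*y^2*z + x*y - z
trace(b^3 a^-1 b^2 a^-1 b^2 a) = trace(b^2 a b^3 a^-1 b^2)*trace(a) - trace(b^2 a b^3 a^-1 b^2 a) = x^2*y^6*z - x^3*y^5 - 2*x*y^5*z^2 - x^2*y^4*z + y^4*z^3 + 2*x^3*y^3 + 3*x*y^3*z^2 - y^2*z^3 - x^3*y + x*y^3 - x*y*z^2 - 2*y^2*z + z
next, trace(b^3 a^-1 b^2 a^-1 b^2 a^-1) = trace(b^3 a^-1 b^2 a^-1 b^2)*trace(a) - trace(b^3 a^-1 b^2 a^-1 b^2 a) = x^3*y^7 - 3*x^2*y^6*z - 4*x^3*y^5 + 3*x*y^5*z^2 + 9*x^2*y^4*z - y^4*z^3 + 5*x^3*y^3 - 6*x*y^3*z^2 - 7*x^2*y^2*z + y^2*z^3 - 2*x^3*y - 2*x*y^3 + 2*x*y*z^2 + x^2*z + 2*y^2*z + 3*x*y - z

x^3*y^7 - 3*x^2*y^6*z - 4*x^3*y^5 + 3*x*y^5*z^2 + 9*x^2*y^4*z - y^4*z^3 + 5*x^3*y^3 - 6*x*y^3*z^2 - 7*x^2*y^2*z + y^2*z^3 - 2*x^3*y - 2*x*y^3 + 2*x*y*z^2 + x^2*z + 2*y^2*z + 3*x*y - z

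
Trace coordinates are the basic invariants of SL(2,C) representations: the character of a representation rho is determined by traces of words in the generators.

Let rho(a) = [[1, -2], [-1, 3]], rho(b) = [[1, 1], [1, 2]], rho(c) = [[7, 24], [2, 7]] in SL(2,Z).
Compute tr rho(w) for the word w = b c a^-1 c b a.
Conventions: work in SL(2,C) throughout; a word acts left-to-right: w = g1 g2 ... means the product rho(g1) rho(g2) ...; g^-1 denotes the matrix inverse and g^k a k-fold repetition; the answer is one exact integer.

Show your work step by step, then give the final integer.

7378

rho(b) = [[1, 1], [1, 2]]
... * rho(c) = [[7, 24], [2, 7]]  ->  [[9, 31], [11, 38]]
... * rho(a^-1) = [[3, 2], [1, 1]]  ->  [[58, 49], [71, 60]]
... * rho(c) = [[7, 24], [2, 7]]  ->  [[504, 1735], [617, 2124]]
... * rho(b) = [[1, 1], [1, 2]]  ->  [[2239, 3974], [2741, 4865]]
... * rho(a) = [[1, -2], [-1, 3]]  ->  [[-1735, 7444], [-2124, 9113]]
tr = -1735 + 9113 = 7378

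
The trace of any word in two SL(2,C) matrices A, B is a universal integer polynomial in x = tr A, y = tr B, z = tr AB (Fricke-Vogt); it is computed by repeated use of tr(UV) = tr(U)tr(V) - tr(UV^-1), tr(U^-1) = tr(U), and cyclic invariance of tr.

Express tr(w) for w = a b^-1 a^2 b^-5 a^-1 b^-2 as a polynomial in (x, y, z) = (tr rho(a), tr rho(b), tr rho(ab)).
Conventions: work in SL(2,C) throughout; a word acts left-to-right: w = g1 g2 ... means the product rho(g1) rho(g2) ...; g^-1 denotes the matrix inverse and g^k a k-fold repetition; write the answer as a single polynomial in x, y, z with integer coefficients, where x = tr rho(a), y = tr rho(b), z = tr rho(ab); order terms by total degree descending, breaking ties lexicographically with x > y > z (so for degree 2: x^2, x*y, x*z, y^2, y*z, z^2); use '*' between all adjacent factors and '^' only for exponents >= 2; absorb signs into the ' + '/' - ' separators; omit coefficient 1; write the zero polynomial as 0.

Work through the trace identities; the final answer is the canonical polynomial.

x^3*y^7*z - x^4*y^6 - 2*x^2*y^6*z^2 - 2*x^3*y^5*z - x*y^7*z + x*y^5*z^3 + 3*x^4*y^4 + x^2*y^6 + 6*x^2*y^4*z^2 + y^6*z^2 - 2*x^3*y^3*z + 3*x*y^5*z - 3*x*y^3*z^3 - x^4*y^2 - 2*x^2*y^4 - 2*x^2*y^2*z^2 - 4*y^4*z^2 + x^3*y*z + x*y*z^3 - 3*x^2*y^2 - y^4 + 3*y^2*z^2 + x^2 + 4*y^2 - 2

trace(a^2) = trace(a) trace(a) - trace(1) = x^2 - 2
and trace(a^2 b) = trace(a) trace(b a) - trace(b) = x*z - y
next, trace(a^2 b^-1) = trace(a^2) trace(b) - trace(a^2 b) = x^2*y - x*z - y
trace(b^-2 a^2) = trace(a^2 b^-1) trace(b) - trace(a^2) = x^2*y^2 - x*y*z - x^2 - y^2 + 2
trace(b^-1 a^2 b^-2) = trace(b^-2 a^2) trace(b) - trace(b^-2 a^2 b) = x^2*y^3 - x*y^2*z - 2*x^2*y - y^3 + x*z + 3*y
next, trace(a^3) = trace(a) trace(a^2) - trace(a) = x^3 - 3*x
and trace(a b a^2) = trace(a) trace(a b a) - trace(a b) = x^2*z - x*y - z
trace(a b a^3) = trace(a) trace(a b a^2) - trace(a b a) = x^3*z - x^2*y - 2*x*z + y
and trace(b a b a) = trace(a b) trace(a b) - trace(1)   [split at repeated a] = z^2 - 2
trace(b a b) = trace(b) trace(a b) - trace(a) = y*z - x
trace(b a b a^2) = trace(a) trace(b a b a) - trace(b a b) = x*z^2 - y*z - x
and trace(a b a^3 b) = trace(a) trace(b a b a^2) - trace(b a b a) = x^2*z^2 - x*y*z - x^2 - z^2 + 2
trace(b a^3 b^-1 a) = trace(a b a^3) trace(b) - trace(a b a^3 b) = x^3*y*z - x^2*y^2 - x^2*z^2 - x*y*z + x^2 + y^2 + z^2 - 2
trace(a^-1 b a^3 b^-1) = trace(b a^3 b^-1) trace(a) - trace(b a^3 b^-1 a) = -x^3*y*z + x^4 + x^2*y^2 + x^2*z^2 + x*y*z - 4*x^2 - y^2 - z^2 + 2
and trace(a^2 b^-2 a^-1 b a) = trace(a^-1 b a^3 b^-1) trace(b) - trace(a^-1 b a^3) = -x^3*y^2*z + x^4*y + x^2*y^3 + x^2*y*z^2 + x*y^2*z - 4*x^2*y - y^3 - y*z^2 - x*z + 3*y
and trace(b a b a b a) = trace(a b a b) trace(a b) - trace(b a)   [split at repeated a] = z^3 - 3*z
and trace(b a b a b) = trace(b) trace(a b a b) - trace(a b a) = y*z^2 - x*z - y
trace(a b a b a^2 b) = trace(a) trace(b a b a b a) - trace(b a b a b) = x*z^3 - y*z^2 - 2*x*z + y
trace(b a b a^2 b^-1 a) = trace(a b a b a^2) trace(b) - trace(a b a b a^2 b) = x^2*y*z^2 - x*y^2*z - x*z^3 - x^2*y + 2*x*z + y
and trace(b^-1 a^-1 b a b a^2) = trace(b a b a^2 b^-1) trace(a) - trace(b a b a^2 b^-1 a) = -x^2*y*z^2 + x^3*z + x*y^2*z + x*z^3 - 3*x*z - y
trace(a^2 b^-2 a^-1 b a b) = trace(b^-1 a^-1 b a b a^2) trace(b) - trace(b^-1 a^-1 b a b a^2 b) = -x^2*y^2*z^2 + x^3*y*z + x*y^3*z + x*y*z^3 - 3*x*y*z - y^2 - z^2 + 2
and trace(a b^-1 a^2 b^-2 a^-1 b) = trace(a^2 b^-2 a^-1 b a) trace(b) - trace(a^2 b^-2 a^-1 b a b) = -x^3*y^3*z + x^4*y^2 + x^2*y^4 + 2*x^2*y^2*z^2 - x^3*y*z - x*y*z^3 - 4*x^2*y^2 - y^4 - y^2*z^2 + 2*x*y*z + 4*y^2 + z^2 - 2
next, trace(b^-1 a b^-1 a^2 b^-2 a^-1) = trace(a b^-1 a^2 b^-2 a^-1) trace(b) - trace(a b^-1 a^2 b^-2 a^-1 b) = x^3*y^3*z - x^4*y^2 - 2*x^2*y^2*z^2 + x^3*y*z - x*y^3*z + x*y*z^3 + 2*x^2*y^2 + y^2*z^2 - x*y*z - y^2 - z^2 + 2
and trace(a^-1 b^-2 a b^-1 a^2 b^-2) = trace(b^-1 a b^-1 a^2 b^-2 a^-1) trace(b) - trace(b^-1 a b^-1 a^2 b^-2 a^-1 b) = x^3*y^4*z - x^4*y^3 - 2*x^2*y^3*z^2 + x^3*y^2*z - x*y^4*z + x*y^2*z^3 + x^2*y^3 + y^3*z^2 + 2*x^2*y - y*z^2 - x*z - y
trace(b a b^-1 a) = trace(a b a) trace(b) - trace(a b a b) = x*y*z - y^2 - z^2 + 2
trace(b^2) = trace(b) trace(b) - trace(1) = y^2 - 2
trace(b^2 a^2) = trace(a) trace(b^2 a) - trace(b^2) = x*y*z - x^2 - y^2 + 2
and trace(b a^3 b) = trace(a) trace(b^2 a^2) - trace(b^2 a) = x^2*y*z - x^3 - x*y^2 - y*z + 3*x
next, trace(a^2 b a^-1 b a) = trace(b a^3 b) trace(a) - trace(b a^3 b a) = x^3*y*z - x^4 - x^2*y^2 - x^2*z^2 + 4*x^2 + z^2 - 2
trace(b^2 a b) = trace(b) trace(a b^2) - trace(a b) = y^2*z - x*y - z
and trace(b a b a^2 b) = trace(a) trace(b^2 a b a) - trace(b^2 a b) = x*y*z^2 - x^2*z - y^2*z + z
and trace(a^2 b a^-1 b a b) = trace(b a b a^2 b) trace(a) - trace(b a b a^2 b a) = x^2*y*z^2 - x^3*z - x*y^2*z - x*z^3 + y*z^2 + 3*x*z - y
and trace(a^-1 b a b^-1 a^2 b) = trace(a^2 b a^-1 b a) trace(b) - trace(a^2 b a^-1 b a b) = x^3*y^2*z - x^4*y - x^2*y^3 - 2*x^2*y*z^2 + x^3*z + x*y^2*z + x*z^3 + 4*x^2*y - 3*x*z - y
trace(a b^-1 a^2 b^-1 a^-1 b) = trace(a^-1 b a b^-1 a^2) trace(b) - trace(a^-1 b a b^-1 a^2 b) = -x^3*y^2*z + x^4*y + x^2*y^3 + 2*x^2*y*z^2 - x^3*z - x*z^3 - 4*x^2*y - y^3 - y*z^2 + 3*x*z + 3*y
trace(a b^-1 a^2 b^-1 a^-1 b^-1) = trace(a b^-1 a^2 b^-1 a^-1) trace(b) - trace(a b^-1 a^2 b^-1 a^-1 b) = x^3*y^2*z - x^4*y - 2*x^2*y*z^2 + x^3*z - x*y^2*z + x*z^3 + 3*x^2*y + y*z^2 - 3*x*z - y
and trace(a^-1 b^-2 a b^-1 a^2 b^-1) = trace(a b^-1 a^2 b^-1 a^-1 b^-1) trace(b) - trace(a b^-1 a^2 b^-1 a^-1) = x^3*y^3*z - x^4*y^2 - 2*x^2*y^2*z^2 + x^3*y*z - x*y^3*z + x*y*z^3 + 2*x^2*y^2 + y^2*z^2 - 2*x*y*z + x^2 - 2
next, trace(b^-2 a^-1 b^-2 a b^-1 a^2 b^-1) = trace(a^-1 b^-2 a b^-1 a^2 b^-2) trace(b) - trace(a^-1 b^-2 a b^-1 a^2 b^-1) = x^3*y^5*z - x^4*y^4 - 2*x^2*y^4*z^2 - x*y^5*z + x*y^3*z^3 + x^4*y^2 + x^2*y^4 + 2*x^2*y^2*z^2 + y^4*z^2 - x^3*y*z + x*y^3*z - x*y*z^3 - 2*y^2*z^2 + x*y*z - x^2 - y^2 + 2
next, trace(b^-2 a^-1 b^-2 a b^-1 a^2 b^-2) = trace(b^-2 a^-1 b^-2 a b^-1 a^2 b^-1) trace(b) - trace(b^-2 a^-1 b^-2 a b^-1 a^2) = x^3*y^6*z - x^4*y^5 - 2*x^2*y^5*z^2 - x^3*y^4*z - x*y^6*z + x*y^4*z^3 + 2*x^4*y^3 + x^2*y^5 + 4*x^2*y^3*z^2 + y^5*z^2 - 2*x^3*y^2*z + 2*x*y^4*z - 2*x*y^2*z^3 - x^2*y^3 - 3*y^3*z^2 + x*y^2*z - 3*x^2*y - y^3 + y*z^2 + x*z + 3*y
next, trace(a b^-1 a^2 b^-5 a^-1 b^-2) = trace(b^-2 a^-1 b^-2 a b^-1 a^2 b^-2) trace(b) - trace(b^-2 a^-1 b^-2 a b^-1 a^2 b^-1) = x^3*y^7*z - x^4*y^6 - 2*x^2*y^6*z^2 - 2*x^3*y^5*z - x*y^7*z + x*y^5*z^3 + 3*x^4*y^4 + x^2*y^6 + 6*x^2*y^4*z^2 + y^6*z^2 - 2*x^3*y^3*z + 3*x*y^5*z - 3*x*y^3*z^3 - x^4*y^2 - 2*x^2*y^4 - 2*x^2*y^2*z^2 - 4*y^4*z^2 + x^3*y*z + x*y*z^3 - 3*x^2*y^2 - y^4 + 3*y^2*z^2 + x^2 + 4*y^2 - 2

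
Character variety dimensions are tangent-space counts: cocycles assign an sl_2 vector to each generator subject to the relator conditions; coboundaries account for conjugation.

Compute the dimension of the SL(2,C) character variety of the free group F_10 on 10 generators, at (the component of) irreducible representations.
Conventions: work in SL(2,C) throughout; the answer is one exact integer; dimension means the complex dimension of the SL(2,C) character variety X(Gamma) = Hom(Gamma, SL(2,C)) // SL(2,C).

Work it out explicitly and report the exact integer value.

27

The free group F_10: 10 generators, no relators.
So Z^1 = (sl_2)^10 in full: dim Z^1 = 30.
dim B^1 = 3: the coboundary map is injective because an irreducible image has centralizer 0 in sl_2.
Therefore dim X = 30 - 3 = 27.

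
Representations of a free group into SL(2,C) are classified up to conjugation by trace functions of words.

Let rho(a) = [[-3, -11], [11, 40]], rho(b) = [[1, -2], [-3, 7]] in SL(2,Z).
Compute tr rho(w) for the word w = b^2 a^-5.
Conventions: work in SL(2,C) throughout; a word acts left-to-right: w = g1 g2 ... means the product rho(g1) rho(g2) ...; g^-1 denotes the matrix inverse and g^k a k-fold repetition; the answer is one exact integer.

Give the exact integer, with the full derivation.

rho(b) = [[1, -2], [-3, 7]]
... * rho(b) = [[1, -2], [-3, 7]]  ->  [[7, -16], [-24, 55]]
... * rho(a^-1) = [[40, 11], [-11, -3]]  ->  [[456, 125], [-1565, -429]]
... * rho(a^-1) = [[40, 11], [-11, -3]]  ->  [[16865, 4641], [-57881, -15928]]
... * rho(a^-1) = [[40, 11], [-11, -3]]  ->  [[623549, 171592], [-2140032, -588907]]
... * rho(a^-1) = [[40, 11], [-11, -3]]  ->  [[23054448, 6344263], [-79123303, -21773631]]
... * rho(a^-1) = [[40, 11], [-11, -3]]  ->  [[852391027, 234566139], [-2925422179, -805035440]]
tr = 852391027 + -805035440 = 47355587

47355587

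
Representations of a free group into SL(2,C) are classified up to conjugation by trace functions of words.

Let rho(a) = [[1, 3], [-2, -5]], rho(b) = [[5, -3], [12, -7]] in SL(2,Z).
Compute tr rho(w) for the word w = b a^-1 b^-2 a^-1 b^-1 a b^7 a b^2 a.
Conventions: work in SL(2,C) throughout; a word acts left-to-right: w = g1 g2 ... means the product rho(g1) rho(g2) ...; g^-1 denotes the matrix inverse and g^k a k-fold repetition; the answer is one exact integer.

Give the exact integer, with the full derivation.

85656879910

rho(b) = [[5, -3], [12, -7]]
... * rho(a^-1) = [[-5, -3], [2, 1]]  ->  [[-31, -18], [-74, -43]]
... * rho(b^-1) = [[-7, 3], [-12, 5]]  ->  [[433, -183], [1034, -437]]
... * rho(b^-1) = [[-7, 3], [-12, 5]]  ->  [[-835, 384], [-1994, 917]]
... * rho(a^-1) = [[-5, -3], [2, 1]]  ->  [[4943, 2889], [11804, 6899]]
... * rho(b^-1) = [[-7, 3], [-12, 5]]  ->  [[-69269, 29274], [-165416, 69907]]
... * rho(a) = [[1, 3], [-2, -5]]  ->  [[-127817, -354177], [-305230, -845783]]
... * rho(b) = [[5, -3], [12, -7]]  ->  [[-4889209, 2862690], [-11675546, 6836171]]
... * rho(b) = [[5, -3], [12, -7]]  ->  [[9906235, -5371203], [23656322, -12826559]]
... * rho(b) = [[5, -3], [12, -7]]  ->  [[-14923261, 7879716], [-35637098, 18816947]]
... * rho(b) = [[5, -3], [12, -7]]  ->  [[19940287, -10388229], [47617874, -24807335]]
... * rho(b) = [[5, -3], [12, -7]]  ->  [[-24957313, 12896742], [-59598650, 30797723]]
... * rho(b) = [[5, -3], [12, -7]]  ->  [[29974339, -15405255], [71579426, -36788111]]
... * rho(b) = [[5, -3], [12, -7]]  ->  [[-34991365, 17913768], [-83560202, 42778499]]
... * rho(a) = [[1, 3], [-2, -5]]  ->  [[-70818901, -194542935], [-169117200, -464573101]]
... * rho(b) = [[5, -3], [12, -7]]  ->  [[-2688609725, 1574257248], [-6420463212, 3759363307]]
... * rho(b) = [[5, -3], [12, -7]]  ->  [[5448038351, -2953971561], [13010043624, -7054153513]]
... * rho(a) = [[1, 3], [-2, -5]]  ->  [[11355981473, 31113972858], [27118350650, 74300898437]]
tr = 11355981473 + 74300898437 = 85656879910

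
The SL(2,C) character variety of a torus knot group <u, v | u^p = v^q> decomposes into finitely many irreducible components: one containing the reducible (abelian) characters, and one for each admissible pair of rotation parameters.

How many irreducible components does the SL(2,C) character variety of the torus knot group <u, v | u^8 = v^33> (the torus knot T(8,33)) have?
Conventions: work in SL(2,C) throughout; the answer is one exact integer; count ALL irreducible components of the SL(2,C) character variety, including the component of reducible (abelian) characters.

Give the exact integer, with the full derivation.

In the torus knot group T(8,33), u^8 = v^33 is central, so an irreducible representation sends it to +I or -I (Schur).
On an irreducible component, tr(u) is locked at 2*cos(pi*alpha/8) for some alpha in 1..7, and tr(v) at 2*cos(pi*beta/33) for some beta in 1..32.
Consistency of u^8 = (-1)^alpha I with v^33 = (-1)^beta I forces alpha = beta (mod 2).
Enumerate parity-matched pairs: 4*16 odd-odd plus 3*16 even-even gives 112.
Total: 112 irreducible-character components + 1 reducible (abelian) component = 113.

113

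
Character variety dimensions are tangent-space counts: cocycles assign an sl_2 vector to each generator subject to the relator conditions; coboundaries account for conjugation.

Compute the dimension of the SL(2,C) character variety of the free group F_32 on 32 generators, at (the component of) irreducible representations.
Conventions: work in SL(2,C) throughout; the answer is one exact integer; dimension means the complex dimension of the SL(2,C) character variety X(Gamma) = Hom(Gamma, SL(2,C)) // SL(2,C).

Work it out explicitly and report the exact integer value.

93

The free group F_32: 32 generators, no relators.
Z^1(Gamma, Ad rho) = (sl_2)^32: a cocycle is a free choice of one sl_2 vector per generator, so dim Z^1 = 3*32 = 96.
Irreducibility makes the coboundary map sl_2 -> Z^1 injective (trivial centralizer), so dim B^1 = 3.
dim X = dim H^1 = dim Z^1 - dim B^1 = 96 - 3 = 93.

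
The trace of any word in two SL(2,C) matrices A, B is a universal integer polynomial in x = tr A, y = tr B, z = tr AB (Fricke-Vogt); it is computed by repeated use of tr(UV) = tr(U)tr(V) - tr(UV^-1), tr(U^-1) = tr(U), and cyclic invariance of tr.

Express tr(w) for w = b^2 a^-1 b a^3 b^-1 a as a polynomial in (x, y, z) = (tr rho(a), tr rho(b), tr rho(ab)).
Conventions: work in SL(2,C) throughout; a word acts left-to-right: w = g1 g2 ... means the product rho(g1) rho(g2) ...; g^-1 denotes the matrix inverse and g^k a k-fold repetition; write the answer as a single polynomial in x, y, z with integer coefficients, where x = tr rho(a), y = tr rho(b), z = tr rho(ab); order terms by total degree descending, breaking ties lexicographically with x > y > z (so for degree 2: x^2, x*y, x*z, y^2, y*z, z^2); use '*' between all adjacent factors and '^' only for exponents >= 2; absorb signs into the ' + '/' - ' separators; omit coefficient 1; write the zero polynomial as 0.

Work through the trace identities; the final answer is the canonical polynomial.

x^4*y^3*z - x^5*y^2 - x^3*y^4 - 2*x^3*y^2*z^2 + x^4*y*z + x^2*y*z^3 + 5*x^3*y^2 + x*y^4 + 2*x*y^2*z^2 - 4*x^2*y*z - y^3*z - y*z^3 - x^3 - 5*x*y^2 + 3*y*z + 3*x

tr(a b^2) = tr(b)*tr(a b) - tr(a) = y*z - x
tr(b^3 a) = tr(b)*tr(a b^2) - tr(a b) = y^2*z - x*y - z
tr(b^2) = tr(b)*tr(b) - tr(1) = y^2 - 2
tr(b^3) = tr(b)*tr(b^2) - tr(b) = y^3 - 3*y
tr(a b^3 a) = tr(a)*tr(b^3 a) - tr(b^3) = x*y^2*z - x^2*y - y^3 - x*z + 3*y
tr(a b^3 a^2) = tr(a)*tr(a b^3 a) - tr(a b^3) = x^2*y^2*z - x^3*y - x*y^3 - x^2*z - y^2*z + 4*x*y + z
tr(a b^3 a^3) = tr(a)*tr(a b^3 a^2) - tr(a b^3 a) = x^3*y^2*z - x^4*y - x^2*y^3 - x^3*z - 2*x*y^2*z + 5*x^2*y + y^3 + 2*x*z - 3*y
tr(b a b a) = tr(b a)*tr(b a) - tr(1) = z^2 - 2
tr(a^2 b a b) = tr(a)*tr(b a b a) - tr(b a b) = x*z^2 - y*z - x
tr(b a^2) = tr(a)*tr(b a) - tr(b) = x*z - y
tr(a^2 b a) = tr(a)*tr(b a^2) - tr(b a) = x^2*z - x*y - z
tr(b a^2 b a b) = tr(b)*tr(a^2 b a b) - tr(a^2 b a) = x*y*z^2 - x^2*z - y^2*z + z
tr(a b a b^3 a) = tr(b)*tr(b a^2 b a b) - tr(b a^2 b a) = x*y^2*z^2 - x^2*y*z - y^3*z - x*z^2 + 2*y*z + x
tr(b a b a b) = tr(b)*tr(a b a b) - tr(a b a) = y*z^2 - x*z - y
tr(a b a b^3) = tr(b)*tr(b a b a b) - tr(b a b a) = y^2*z^2 - x*y*z - y^2 - z^2 + 2
tr(a b^3 a^3 b) = tr(a)*tr(a b a b^3 a) - tr(a b a b^3) = x^2*y^2*z^2 - x^3*y*z - x*y^3*z - x^2*z^2 - y^2*z^2 + 3*x*y*z + x^2 + y^2 + z^2 - 2
tr(b a^3 b^-1 a b^2) = tr(a b^3 a^3)*tr(b) - tr(a b^3 a^3 b) = x^3*y^3*z - x^4*y^2 - x^2*y^4 - x^2*y^2*z^2 - x*y^3*z + 5*x^2*y^2 + x^2*z^2 + y^4 + y^2*z^2 - x*y*z - x^2 - 4*y^2 - z^2 + 2
tr(a b a^3 b) = tr(a)*tr(b a b a^2) - tr(b a b a) = x^2*z^2 - x*y*z - x^2 - z^2 + 2
tr(a b a^3) = tr(a)*tr(b a^3) - tr(b a^2) = x^3*z - x^2*y - 2*x*z + y
tr(a b^2 a b a^2) = tr(b)*tr(a b a^3 b) - tr(a b a^3) = x^2*y*z^2 - x^3*z - x*y^2*z - y*z^2 + 2*x*z + y
tr(a b^2 a b a) = tr(b)*tr(a b a^2 b) - tr(a b a^2) = x*y*z^2 - x^2*z - y^2*z + z
tr(a b^2 a b a^3) = tr(a)*tr(a b^2 a b a^2) - tr(a b^2 a b a) = x^3*y*z^2 - x^4*z - x^2*y^2*z - 2*x*y*z^2 + 3*x^2*z + y^2*z + x*y - z
tr(a b a b a b) = tr(b a)*tr(b a b a) - tr(b^-1 a^-1) = z^3 - 3*z
tr(b a b^2 a b a) = tr(b)*tr(a b a b a b) - tr(a b a b a) = y*z^3 - x*z^2 - 2*y*z + x
tr(a b^2 a) = tr(a)*tr(b^2 a) - tr(b^2) = x*y*z - x^2 - y^2 + 2
tr(b a b^2 a b) = tr(b)*tr(a b^2 a b) - tr(a b^2 a) = y^2*z^2 - 2*x*y*z + x^2 - 2
tr(b a b^2 a b a^2) = tr(a)*tr(b a b^2 a b a) - tr(b a b^2 a b) = x*y*z^3 - x^2*z^2 - y^2*z^2 + 2
tr(a b^2 a b a^3 b) = tr(a)*tr(b a b^2 a b a^2) - tr(b a b^2 a b a) = x^2*y*z^3 - x^3*z^2 - x*y^2*z^2 - y*z^3 + x*z^2 + 2*y*z + x
tr(b a^3 b^-1 a b^2 a) = tr(a b^2 a b a^3)*tr(b) - tr(a b^2 a b a^3 b) = x^3*y^2*z^2 - x^4*y*z - x^2*y^3*z - x^2*y*z^3 + x^3*z^2 - x*y^2*z^2 + 3*x^2*y*z + y^3*z + y*z^3 + x*y^2 - x*z^2 - 3*y*z - x
tr(b^2 a^-1 b a^3 b^-1 a) = tr(b a^3 b^-1 a b^2)*tr(a) - tr(b a^3 b^-1 a b^2 a) = x^4*y^3*z - x^5*y^2 - x^3*y^4 - 2*x^3*y^2*z^2 + x^4*y*z + x^2*y*z^3 + 5*x^3*y^2 + x*y^4 + 2*x*y^2*z^2 - 4*x^2*y*z - y^3*z - y*z^3 - x^3 - 5*x*y^2 + 3*y*z + 3*x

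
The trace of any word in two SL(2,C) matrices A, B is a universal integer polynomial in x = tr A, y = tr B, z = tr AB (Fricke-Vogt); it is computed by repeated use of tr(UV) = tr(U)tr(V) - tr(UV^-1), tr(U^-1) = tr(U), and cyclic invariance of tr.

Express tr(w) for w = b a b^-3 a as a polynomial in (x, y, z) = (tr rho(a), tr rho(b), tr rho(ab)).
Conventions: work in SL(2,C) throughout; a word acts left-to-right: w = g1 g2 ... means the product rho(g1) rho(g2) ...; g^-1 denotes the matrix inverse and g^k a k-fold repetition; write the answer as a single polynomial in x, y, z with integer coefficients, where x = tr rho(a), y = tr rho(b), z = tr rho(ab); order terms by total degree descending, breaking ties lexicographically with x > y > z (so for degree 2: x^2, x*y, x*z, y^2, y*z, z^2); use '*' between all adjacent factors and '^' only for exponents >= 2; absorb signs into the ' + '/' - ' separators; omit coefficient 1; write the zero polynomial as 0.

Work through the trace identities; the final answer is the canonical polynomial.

next, trace(a b a) = trace(a)*trace(b a) - trace(b)   [square of a] = x*z - y
trace(a b a b) = trace(b a)*trace(b a) - trace(1)   [split at a repeated b] = z^2 - 2
trace(a b a b^-1) = trace(a b a)*trace(b) - trace(a b a b)   [inverse elimination on b] = x*y*z - y^2 - z^2 + 2
trace(b^-1 a b a b^-1) = trace(a b a b^-1)*trace(b) - trace(a b a)   [inverse elimination on b] = x*y^2*z - y^3 - y*z^2 - x*z + 3*y
next, trace(b a b^-3 a) = trace(b^-1 a b a b^-1)*trace(b) - trace(b^-1 a b a)   [inverse elimination on b] = x*y^3*z - y^4 - y^2*z^2 - 2*x*y*z + 4*y^2 + z^2 - 2

x*y^3*z - y^4 - y^2*z^2 - 2*x*y*z + 4*y^2 + z^2 - 2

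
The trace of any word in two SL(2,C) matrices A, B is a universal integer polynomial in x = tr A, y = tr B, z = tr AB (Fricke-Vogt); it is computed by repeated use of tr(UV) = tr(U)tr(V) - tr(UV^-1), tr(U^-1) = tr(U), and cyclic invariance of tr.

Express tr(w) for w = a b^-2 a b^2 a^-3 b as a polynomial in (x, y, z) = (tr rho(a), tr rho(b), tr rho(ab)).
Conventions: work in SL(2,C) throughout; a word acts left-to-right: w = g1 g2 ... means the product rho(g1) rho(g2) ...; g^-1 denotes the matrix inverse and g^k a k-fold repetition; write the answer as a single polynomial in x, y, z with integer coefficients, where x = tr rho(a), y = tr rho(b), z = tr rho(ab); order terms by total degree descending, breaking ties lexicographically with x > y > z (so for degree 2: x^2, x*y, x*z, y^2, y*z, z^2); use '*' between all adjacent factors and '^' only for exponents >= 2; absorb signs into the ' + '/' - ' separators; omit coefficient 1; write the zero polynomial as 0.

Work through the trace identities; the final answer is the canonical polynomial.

x^4*y^4*z - x^5*y^3 - x^3*y^5 - 2*x^3*y^3*z^2 - x^2*y^4*z + x^2*y^2*z^3 + x^5*y + 7*x^3*y^3 + x^3*y*z^2 + 2*x*y^5 + 3*x*y^3*z^2 - 3*x^2*y^2*z - y^4*z - y^2*z^3 - 6*x^3*y - 10*x*y^3 - 2*x*y*z^2 + 4*y^2*z + 9*x*y - z

tr(b^2 a) = tr(b) * tr(a b) - tr(a) = y*z - x
reduce: tr(b^2) = tr(b) * tr(b) - tr(1) = y^2 - 2
so tr(a^2 b^2) = tr(a) * tr(b^2 a) - tr(b^2) = x*y*z - x^2 - y^2 + 2
reduce: tr(a^2 b) = tr(a) * tr(b a) - tr(b) = x*z - y
tr(b a^2 b^2) = tr(b) * tr(a^2 b^2) - tr(a^2 b) = x*y^2*z - x^2*y - y^3 - x*z + 3*y
so tr(b a b a) = tr(a b) * tr(a b) - tr(1)   [split at repeated a] = z^2 - 2
reduce: tr(a b a^2 b) = tr(a) * tr(b a b a) - tr(b a b) = x*z^2 - y*z - x
reduce: tr(a b a^2) = tr(a) * tr(a b a) - tr(a b) = x^2*z - x*y - z
tr(b a^2 b^2 a) = tr(b) * tr(a b a^2 b) - tr(a b a^2) = x*y*z^2 - x^2*z - y^2*z + z
so tr(a b^2 a^-1 b a) = tr(b a^2 b^2) * tr(a) - tr(b a^2 b^2 a) = x^2*y^2*z - x^3*y - x*y^3 - x*y*z^2 + y^2*z + 3*x*y - z
so tr(b a b a b) = tr(b) * tr(a b a b) - tr(a b a) = y*z^2 - x*z - y
tr(b a b a b^2) = tr(b) * tr(b a b a b) - tr(b a b a) = y^2*z^2 - x*y*z - y^2 - z^2 + 2
tr(a b a b a b) = tr(a b) * tr(a b a b) - tr(a^-1 b^-1)   [split at repeated a] = z^3 - 3*z
so tr(b a b a b^2 a) = tr(b) * tr(a b a b a b) - tr(a b a b a) = y*z^3 - x*z^2 - 2*y*z + x
so tr(a b^2 a^-1 b a b) = tr(b a b a b^2) * tr(a) - tr(b a b a b^2 a) = x*y^2*z^2 - x^2*y*z - y*z^3 - x*y^2 + 2*y*z + x
tr(a^-1 b a b^-1 a b^2) = tr(a b^2 a^-1 b a) * tr(b) - tr(a b^2 a^-1 b a b) = x^2*y^3*z - x^3*y^2 - x*y^4 - 2*x*y^2*z^2 + x^2*y*z + y^3*z + y*z^3 + 4*x*y^2 - 3*y*z - x
tr(b a b^-1 a b^2) = tr(a b^3 a) * tr(b) - tr(a b^3 a b) = x*y^3*z - x^2*y^2 - y^4 - y^2*z^2 + 4*y^2 + z^2 - 2
so tr(a^-2 b a b^-1 a b^2) = tr(a^-1 b a b^-1 a b^2) * tr(a) - tr(a^-1 b a b^-1 a b^2 a) = x^3*y^3*z - x^4*y^2 - x^2*y^4 - 2*x^2*y^2*z^2 + x^3*y*z + x*y*z^3 + 5*x^2*y^2 + y^4 + y^2*z^2 - 3*x*y*z - x^2 - 4*y^2 - z^2 + 2
so tr(b^-1 a b^2 a^-3 b a) = tr(a^-2 b a b^-1 a b^2) * tr(a) - tr(a^-2 b a b^-1 a b^2 a) = x^4*y^3*z - x^5*y^2 - x^3*y^4 - 2*x^3*y^2*z^2 + x^4*y*z - x^2*y^3*z + x^2*y*z^3 + 6*x^3*y^2 + 2*x*y^4 + 3*x*y^2*z^2 - 4*x^2*y*z - y^3*z - y*z^3 - x^3 - 8*x*y^2 - x*z^2 + 3*y*z + 3*x
reduce: tr(a^-1 b a^2 b^2 a^-1) = tr(a^-1 b a^2 b^2) * tr(a) - tr(a^-1 b a^2 b^2 a) = x^3*y^2*z - x^4*y - x^2*y^3 - x^2*y*z^2 + 4*x^2*y + y^3 - 3*y
tr(a b^2 a^-3 b a) = tr(a^-1 b a^2 b^2 a^-1) * tr(a) - tr(a^-1 b a^2 b^2) = x^4*y^2*z - x^5*y - x^3*y^3 - x^3*y*z^2 - x^2*y^2*z + 5*x^3*y + 2*x*y^3 + x*y*z^2 - y^2*z - 6*x*y + z
tr(a b^-2 a b^2 a^-3 b) = tr(b^-1 a b^2 a^-3 b a) * tr(b) - tr(b^-1 a b^2 a^-3 b a b) = x^4*y^4*z - x^5*y^3 - x^3*y^5 - 2*x^3*y^3*z^2 - x^2*y^4*z + x^2*y^2*z^3 + x^5*y + 7*x^3*y^3 + x^3*y*z^2 + 2*x*y^5 + 3*x*y^3*z^2 - 3*x^2*y^2*z - y^4*z - y^2*z^3 - 6*x^3*y - 10*x*y^3 - 2*x*y*z^2 + 4*y^2*z + 9*x*y - z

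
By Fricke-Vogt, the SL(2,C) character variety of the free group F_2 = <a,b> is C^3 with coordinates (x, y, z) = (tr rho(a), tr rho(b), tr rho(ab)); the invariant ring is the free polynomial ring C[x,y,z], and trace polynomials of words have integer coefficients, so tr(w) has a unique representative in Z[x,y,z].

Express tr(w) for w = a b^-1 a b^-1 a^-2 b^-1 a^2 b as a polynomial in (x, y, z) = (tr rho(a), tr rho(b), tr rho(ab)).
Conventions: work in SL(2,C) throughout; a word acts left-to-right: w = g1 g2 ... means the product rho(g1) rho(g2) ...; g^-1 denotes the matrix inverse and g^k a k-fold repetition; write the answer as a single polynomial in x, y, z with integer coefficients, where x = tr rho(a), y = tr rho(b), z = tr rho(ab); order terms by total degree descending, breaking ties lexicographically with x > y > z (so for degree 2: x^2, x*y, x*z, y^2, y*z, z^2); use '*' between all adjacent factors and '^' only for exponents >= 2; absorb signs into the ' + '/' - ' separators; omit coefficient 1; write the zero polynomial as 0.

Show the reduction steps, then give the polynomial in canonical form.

next, trace(a b a) = trace(a)*trace(b a) - trace(b)   [square of a] = x*z - y
trace(a b a^2) = trace(a)*trace(a b a) - trace(a b)   [square of a] = x^2*z - x*y - z
trace(b a b a) = trace(a b)*trace(a b) - trace(1)   [split at a repeated a] = z^2 - 2
trace(b a b) = trace(b)*trace(a b) - trace(a)   [square of b] = y*z - x
trace(a b a^2 b) = trace(a)*trace(b a b a) - trace(b a b)   [square of a] = x*z^2 - y*z - x
trace(a b a^2 b^-1) = trace(a b a^2)*trace(b) - trace(a b a^2 b)   [inverse elimination on b] = x^2*y*z - x*y^2 - x*z^2 + x
trace(a^2 b a^2) = trace(a)*trace(b a^3) - trace(b a^2)   [square of a] = x^3*z - x^2*y - 2*x*z + y
trace(b a^3 b a) = trace(a)*trace(a b a b a) - trace(a b a b)   [square of a] = x^2*z^2 - x*y*z - x^2 - z^2 + 2
and trace(b^2) = trace(b)*trace(b) - trace(1)   [square of b] = y^2 - 2
trace(b^2 a^2) = trace(a)*trace(b^2 a) - trace(b^2)   [square of a] = x*y*z - x^2 - y^2 + 2
and trace(b a^3 b) = trace(a)*trace(b^2 a^2) - trace(b^2 a)   [square of a] = x^2*y*z - x^3 - x*y^2 - y*z + 3*x
trace(a b a^2 b a^2) = trace(a)*trace(b a^3 b a) - trace(b a^3 b)   [square of a] = x^3*z^2 - 2*x^2*y*z + x*y^2 - x*z^2 + y*z - x
trace(b a b a b a) = trace(b a b a)*trace(b a) - trace(a b)   [split at a repeated b] = z^3 - 3*z
trace(b a b a b) = trace(b)*trace(a b a b) - trace(a b a)   [square of b] = y*z^2 - x*z - y
trace(b a^2 b a b a) = trace(a)*trace(b a b a b a) - trace(b a b a b)   [square of a] = x*z^3 - y*z^2 - 2*x*z + y
next, trace(b a b^2) = trace(b)*trace(a b^2) - trace(a b)   [square of b] = y^2*z - x*y - z
trace(b a^2 b a b) = trace(a)*trace(b a b^2 a) - trace(b a b^2)   [square of a] = x*y*z^2 - x^2*z - y^2*z + z
trace(a b a^2 b a^2 b) = trace(a)*trace(b a^2 b a b a) - trace(b a^2 b a b)   [square of a] = x^2*z^3 - 2*x*y*z^2 - x^2*z + y^2*z + x*y - z
next, trace(b a^2 b a^2 b^-1 a) = trace(a b a^2 b a^2)*trace(b) - trace(a b a^2 b a^2 b)   [inverse elimination on b] = x^3*y*z^2 - 2*x^2*y^2*z - x^2*z^3 + x*y^3 + x*y*z^2 + x^2*z - 2*x*y + z
trace(a^2 b a^2 b^-1 a^-1 b) = trace(b a^2 b a^2 b^-1)*trace(a) - trace(b a^2 b a^2 b^-1 a)   [inverse elimination on a] = -x^3*y*z^2 + x^4*z + 2*x^2*y^2*z + x^2*z^3 - x^3*y - x*y^3 - x*y*z^2 - 3*x^2*z + 3*x*y - z
and trace(a^-1 b^-1 a^2 b a^2 b^-1) = trace(a^2 b a^2 b^-1 a^-1)*trace(b) - trace(a^2 b a^2 b^-1 a^-1 b)   [inverse elimination on b] = x^3*y*z^2 - x^4*z - x^2*y^2*z - x^2*z^3 + x^3*y + 3*x^2*z - 2*x*y + z
trace(a^2 b a^2 b) = trace(a)*trace(b a^2 b a) - trace(b a^2 b)   [square of a] = x^2*z^2 - 2*x*y*z + y^2 - 2
trace(b^-1 a^2 b a^2) = trace(a^2 b a^2)*trace(b) - trace(a^2 b a^2 b)   [inverse elimination on b] = x^3*y*z - x^2*y^2 - x^2*z^2 + 2
trace(b^-1 a^2 b a^2 b^-1) = trace(b^-1 a^2 b a^2)*trace(b) - trace(b^-1 a^2 b a^2 b)   [inverse elimination on b] = x^3*y^2*z - x^2*y^3 - x^2*y*z^2 - x^3*z + x^2*y + 2*x*z + y
next, trace(a b^-1 a^-2 b^-1 a^2 b a) = trace(a^-1 b^-1 a^2 b a^2 b^-1)*trace(a) - trace(a^-1 b^-1 a^2 b a^2 b^-1 a)   [inverse elimination on a] = x^4*y*z^2 - x^5*z - 2*x^3*y^2*z - x^3*z^3 + x^4*y + x^2*y^3 + x^2*y*z^2 + 4*x^3*z - 3*x^2*y - x*z - y
next, trace(b a^2 b a b a b) = trace(b)*trace(a^2 b a b a b) - trace(a^2 b a b a)   [square of b] = x*y*z^3 - x^2*z^2 - y^2*z^2 - x*y*z + x^2 + y^2 + z^2 - 2
and trace(b a b a b a b a) = trace(a b a b a b)*trace(a b) - trace(b a b a)   [split at a repeated a] = z^4 - 4*z^2 + 2
next, trace(b a b a b a b) = trace(b)*trace(a b a b a b) - trace(a b a b a)   [square of b] = y*z^3 - x*z^2 - 2*y*z + x
trace(b a^2 b a b a b a) = trace(a)*trace(b a b a b a b a) - trace(b a b a b a b)   [square of a] = x*z^4 - y*z^3 - 3*x*z^2 + 2*y*z + x
trace(a^-1 b a^2 b a b a b) = trace(b a^2 b a b a b)*trace(a) - trace(b a^2 b a b a b a)   [inverse elimination on a] = x^2*y*z^3 - x^3*z^2 - x*y^2*z^2 - x*z^4 - x^2*y*z + y*z^3 + x^3 + x*y^2 + 4*x*z^2 - 2*y*z - 3*x
and trace(a^-1 b a^2 b a b a b^-1) = trace(a^-1 b a^2 b a b a)*trace(b) - trace(a^-1 b a^2 b a b a b)   [inverse elimination on b] = -x^2*y*z^3 + x^3*z^2 + 2*x*y^2*z^2 + x*z^4 - y^3*z - y*z^3 - x^3 - x*y^2 - 4*x*z^2 + 3*y*z + 3*x
trace(a^2 b a b a b^-1 a^-2 b) = trace(a^-1 b a^2 b a b a b^-1)*trace(a) - trace(a^-1 b a^2 b a b a b^-1 a)   [inverse elimination on a] = -x^3*y*z^3 + x^4*z^2 + 2*x^2*y^2*z^2 + x^2*z^4 - x*y^3*z - x*y*z^3 - x^4 - x^2*y^2 - 5*x^2*z^2 + 4*x*y*z + 4*x^2 + z^2 - 2
next, trace(a b^-1 a^-2 b^-1 a^2 b a b) = trace(a^2 b a b a b^-1 a^-2)*trace(b) - trace(a^2 b a b a b^-1 a^-2 b)   [inverse elimination on b] = x^3*y*z^3 - x^4*z^2 - 2*x^2*y^2*z^2 - x^2*z^4 + x*y^3*z + x*y*z^3 + x^4 + x^2*y^2 + 5*x^2*z^2 - 3*x*y*z - 4*x^2 - y^2 - z^2 + 2
trace(a b^-1 a b^-1 a^-2 b^-1 a^2 b) = trace(a b^-1 a^-2 b^-1 a^2 b a)*trace(b) - trace(a b^-1 a^-2 b^-1 a^2 b a b)   [inverse elimination on b] = x^4*y^2*z^2 - x^5*y*z - 2*x^3*y^3*z - 2*x^3*y*z^3 + x^4*y^2 + x^4*z^2 + x^2*y^4 + 3*x^2*y^2*z^2 + x^2*z^4 + 4*x^3*y*z - x*y^3*z - x*y*z^3 - x^4 - 4*x^2*y^2 - 5*x^2*z^2 + 2*x*y*z + 4*x^2 + z^2 - 2

x^4*y^2*z^2 - x^5*y*z - 2*x^3*y^3*z - 2*x^3*y*z^3 + x^4*y^2 + x^4*z^2 + x^2*y^4 + 3*x^2*y^2*z^2 + x^2*z^4 + 4*x^3*y*z - x*y^3*z - x*y*z^3 - x^4 - 4*x^2*y^2 - 5*x^2*z^2 + 2*x*y*z + 4*x^2 + z^2 - 2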